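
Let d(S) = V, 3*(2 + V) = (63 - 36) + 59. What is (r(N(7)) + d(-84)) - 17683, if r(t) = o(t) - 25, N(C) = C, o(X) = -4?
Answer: -53056/3 ≈ -17685.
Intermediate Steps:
r(t) = -29 (r(t) = -4 - 25 = -29)
V = 80/3 (V = -2 + ((63 - 36) + 59)/3 = -2 + (27 + 59)/3 = -2 + (⅓)*86 = -2 + 86/3 = 80/3 ≈ 26.667)
d(S) = 80/3
(r(N(7)) + d(-84)) - 17683 = (-29 + 80/3) - 17683 = -7/3 - 17683 = -53056/3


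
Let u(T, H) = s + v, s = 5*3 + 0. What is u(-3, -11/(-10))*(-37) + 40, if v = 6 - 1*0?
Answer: -737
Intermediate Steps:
s = 15 (s = 15 + 0 = 15)
v = 6 (v = 6 + 0 = 6)
u(T, H) = 21 (u(T, H) = 15 + 6 = 21)
u(-3, -11/(-10))*(-37) + 40 = 21*(-37) + 40 = -777 + 40 = -737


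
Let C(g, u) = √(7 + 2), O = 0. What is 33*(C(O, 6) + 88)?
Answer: 3003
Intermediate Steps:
C(g, u) = 3 (C(g, u) = √9 = 3)
33*(C(O, 6) + 88) = 33*(3 + 88) = 33*91 = 3003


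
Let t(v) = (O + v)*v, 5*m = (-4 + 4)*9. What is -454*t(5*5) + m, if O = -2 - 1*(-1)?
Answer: -272400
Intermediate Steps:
m = 0 (m = ((-4 + 4)*9)/5 = (0*9)/5 = (⅕)*0 = 0)
O = -1 (O = -2 + 1 = -1)
t(v) = v*(-1 + v) (t(v) = (-1 + v)*v = v*(-1 + v))
-454*t(5*5) + m = -454*5*5*(-1 + 5*5) + 0 = -11350*(-1 + 25) + 0 = -11350*24 + 0 = -454*600 + 0 = -272400 + 0 = -272400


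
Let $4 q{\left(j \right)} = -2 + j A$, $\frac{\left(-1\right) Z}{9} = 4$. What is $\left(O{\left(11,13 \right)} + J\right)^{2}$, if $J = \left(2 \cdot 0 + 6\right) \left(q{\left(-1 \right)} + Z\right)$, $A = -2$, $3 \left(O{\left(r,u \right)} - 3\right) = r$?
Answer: $\frac{394384}{9} \approx 43820.0$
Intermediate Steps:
$Z = -36$ ($Z = \left(-9\right) 4 = -36$)
$O{\left(r,u \right)} = 3 + \frac{r}{3}$
$q{\left(j \right)} = - \frac{1}{2} - \frac{j}{2}$ ($q{\left(j \right)} = \frac{-2 + j \left(-2\right)}{4} = \frac{-2 - 2 j}{4} = - \frac{1}{2} - \frac{j}{2}$)
$J = -216$ ($J = \left(2 \cdot 0 + 6\right) \left(\left(- \frac{1}{2} - - \frac{1}{2}\right) - 36\right) = \left(0 + 6\right) \left(\left(- \frac{1}{2} + \frac{1}{2}\right) - 36\right) = 6 \left(0 - 36\right) = 6 \left(-36\right) = -216$)
$\left(O{\left(11,13 \right)} + J\right)^{2} = \left(\left(3 + \frac{1}{3} \cdot 11\right) - 216\right)^{2} = \left(\left(3 + \frac{11}{3}\right) - 216\right)^{2} = \left(\frac{20}{3} - 216\right)^{2} = \left(- \frac{628}{3}\right)^{2} = \frac{394384}{9}$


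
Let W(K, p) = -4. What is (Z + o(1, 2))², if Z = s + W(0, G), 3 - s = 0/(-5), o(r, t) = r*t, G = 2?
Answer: 1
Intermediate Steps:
s = 3 (s = 3 - 0/(-5) = 3 - 0*(-1)/5 = 3 - 1*0 = 3 + 0 = 3)
Z = -1 (Z = 3 - 4 = -1)
(Z + o(1, 2))² = (-1 + 1*2)² = (-1 + 2)² = 1² = 1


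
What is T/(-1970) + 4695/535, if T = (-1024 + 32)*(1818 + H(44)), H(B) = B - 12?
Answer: 19821623/21079 ≈ 940.35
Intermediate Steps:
H(B) = -12 + B
T = -1835200 (T = (-1024 + 32)*(1818 + (-12 + 44)) = -992*(1818 + 32) = -992*1850 = -1835200)
T/(-1970) + 4695/535 = -1835200/(-1970) + 4695/535 = -1835200*(-1/1970) + 4695*(1/535) = 183520/197 + 939/107 = 19821623/21079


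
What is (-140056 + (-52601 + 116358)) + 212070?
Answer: 135771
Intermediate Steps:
(-140056 + (-52601 + 116358)) + 212070 = (-140056 + 63757) + 212070 = -76299 + 212070 = 135771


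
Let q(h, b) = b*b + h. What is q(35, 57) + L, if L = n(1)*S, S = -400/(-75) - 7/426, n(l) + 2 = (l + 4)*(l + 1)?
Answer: 236184/71 ≈ 3326.5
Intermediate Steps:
q(h, b) = h + b² (q(h, b) = b² + h = h + b²)
n(l) = -2 + (1 + l)*(4 + l) (n(l) = -2 + (l + 4)*(l + 1) = -2 + (4 + l)*(1 + l) = -2 + (1 + l)*(4 + l))
S = 755/142 (S = -400*(-1/75) - 7*1/426 = 16/3 - 7/426 = 755/142 ≈ 5.3169)
L = 3020/71 (L = (2 + 1² + 5*1)*(755/142) = (2 + 1 + 5)*(755/142) = 8*(755/142) = 3020/71 ≈ 42.535)
q(35, 57) + L = (35 + 57²) + 3020/71 = (35 + 3249) + 3020/71 = 3284 + 3020/71 = 236184/71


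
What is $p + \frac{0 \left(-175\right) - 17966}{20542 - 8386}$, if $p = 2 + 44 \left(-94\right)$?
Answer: $- \frac{25135435}{6078} \approx -4135.5$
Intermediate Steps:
$p = -4134$ ($p = 2 - 4136 = -4134$)
$p + \frac{0 \left(-175\right) - 17966}{20542 - 8386} = -4134 + \frac{0 \left(-175\right) - 17966}{20542 - 8386} = -4134 + \frac{0 - 17966}{12156} = -4134 - \frac{8983}{6078} = - \frac{25135435}{6078}$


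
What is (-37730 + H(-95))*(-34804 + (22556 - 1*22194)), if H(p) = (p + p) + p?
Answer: 1309312630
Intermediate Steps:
H(p) = 3*p (H(p) = 2*p + p = 3*p)
(-37730 + H(-95))*(-34804 + (22556 - 1*22194)) = (-37730 + 3*(-95))*(-34804 + (22556 - 1*22194)) = (-37730 - 285)*(-34804 + (22556 - 22194)) = -38015*(-34804 + 362) = -38015*(-34442) = 1309312630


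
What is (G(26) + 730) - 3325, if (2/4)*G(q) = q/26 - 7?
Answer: -2607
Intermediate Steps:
G(q) = -14 + q/13 (G(q) = 2*(q/26 - 7) = 2*(-7 + q/26) = -14 + q/13)
(G(26) + 730) - 3325 = ((-14 + (1/13)*26) + 730) - 3325 = ((-14 + 2) + 730) - 3325 = (-12 + 730) - 3325 = 718 - 3325 = -2607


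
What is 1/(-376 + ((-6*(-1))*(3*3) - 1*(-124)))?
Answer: -1/198 ≈ -0.0050505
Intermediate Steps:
1/(-376 + ((-6*(-1))*(3*3) - 1*(-124))) = 1/(-376 + (6*9 + 124)) = 1/(-376 + (54 + 124)) = 1/(-376 + 178) = 1/(-198) = -1/198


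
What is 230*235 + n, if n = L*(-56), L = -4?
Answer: 54274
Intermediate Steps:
n = 224 (n = -4*(-56) = 224)
230*235 + n = 230*235 + 224 = 54050 + 224 = 54274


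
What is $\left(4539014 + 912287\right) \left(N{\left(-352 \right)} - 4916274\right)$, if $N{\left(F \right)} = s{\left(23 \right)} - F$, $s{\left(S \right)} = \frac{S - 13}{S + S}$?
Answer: $- \frac{616357894577501}{23} \approx -2.6798 \cdot 10^{13}$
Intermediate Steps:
$s{\left(S \right)} = \frac{-13 + S}{2 S}$
$N{\left(F \right)} = \frac{5}{23} - F$ ($N{\left(F \right)} = \frac{-13 + 23}{2 \cdot 23} - F = \frac{1}{2} \cdot \frac{1}{23} \cdot 10 - F = \frac{5}{23} - F$)
$\left(4539014 + 912287\right) \left(N{\left(-352 \right)} - 4916274\right) = \left(4539014 + 912287\right) \left(\left(\frac{5}{23} - -352\right) - 4916274\right) = 5451301 \left(\left(\frac{5}{23} + 352\right) - 4916274\right) = 5451301 \left(\frac{8101}{23} - 4916274\right) = 5451301 \left(- \frac{113066201}{23}\right) = - \frac{616357894577501}{23}$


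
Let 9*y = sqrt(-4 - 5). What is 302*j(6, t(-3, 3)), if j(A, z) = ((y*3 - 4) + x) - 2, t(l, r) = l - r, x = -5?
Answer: -3322 + 302*I ≈ -3322.0 + 302.0*I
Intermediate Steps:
y = I/3 (y = sqrt(-4 - 5)/9 = sqrt(-9)/9 = (3*I)/9 = I/3 ≈ 0.33333*I)
j(A, z) = -11 + I (j(A, z) = (((I/3)*3 - 4) - 5) - 2 = ((I - 4) - 5) - 2 = ((-4 + I) - 5) - 2 = (-9 + I) - 2 = -11 + I)
302*j(6, t(-3, 3)) = 302*(-11 + I) = -3322 + 302*I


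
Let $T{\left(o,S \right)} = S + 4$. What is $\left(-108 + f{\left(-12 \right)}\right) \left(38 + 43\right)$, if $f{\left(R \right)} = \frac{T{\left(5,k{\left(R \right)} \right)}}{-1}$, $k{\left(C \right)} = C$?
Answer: $-8100$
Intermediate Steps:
$T{\left(o,S \right)} = 4 + S$
$f{\left(R \right)} = -4 - R$ ($f{\left(R \right)} = \frac{4 + R}{-1} = \left(4 + R\right) \left(-1\right) = -4 - R$)
$\left(-108 + f{\left(-12 \right)}\right) \left(38 + 43\right) = \left(-108 - -8\right) \left(38 + 43\right) = \left(-108 + \left(-4 + 12\right)\right) 81 = \left(-108 + 8\right) 81 = \left(-100\right) 81 = -8100$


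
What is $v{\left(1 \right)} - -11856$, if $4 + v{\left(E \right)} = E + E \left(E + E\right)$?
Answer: $11855$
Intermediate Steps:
$v{\left(E \right)} = -4 + E + 2 E^{2}$ ($v{\left(E \right)} = -4 + \left(E + E \left(E + E\right)\right) = -4 + \left(E + E 2 E\right) = -4 + \left(E + 2 E^{2}\right) = -4 + E + 2 E^{2}$)
$v{\left(1 \right)} - -11856 = \left(-4 + 1 + 2 \cdot 1^{2}\right) - -11856 = \left(-4 + 1 + 2 \cdot 1\right) + 11856 = \left(-4 + 1 + 2\right) + 11856 = -1 + 11856 = 11855$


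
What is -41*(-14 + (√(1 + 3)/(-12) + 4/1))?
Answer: 2501/6 ≈ 416.83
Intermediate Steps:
-41*(-14 + (√(1 + 3)/(-12) + 4/1)) = -41*(-14 + (√4*(-1/12) + 4*1)) = -41*(-14 + (2*(-1/12) + 4)) = -41*(-14 + (-⅙ + 4)) = -41*(-14 + 23/6) = -41*(-61/6) = 2501/6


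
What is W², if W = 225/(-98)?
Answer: 50625/9604 ≈ 5.2712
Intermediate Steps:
W = -225/98 (W = 225*(-1/98) = -225/98 ≈ -2.2959)
W² = (-225/98)² = 50625/9604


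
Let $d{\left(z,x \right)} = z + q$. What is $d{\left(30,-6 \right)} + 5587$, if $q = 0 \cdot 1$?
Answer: $5617$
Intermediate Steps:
$q = 0$
$d{\left(z,x \right)} = z$ ($d{\left(z,x \right)} = z + 0 = z$)
$d{\left(30,-6 \right)} + 5587 = 30 + 5587 = 5617$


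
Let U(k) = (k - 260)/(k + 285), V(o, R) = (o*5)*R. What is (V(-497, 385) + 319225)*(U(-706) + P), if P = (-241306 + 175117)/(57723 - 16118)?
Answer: -1571419777500/3503141 ≈ -4.4857e+5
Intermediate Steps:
V(o, R) = 5*R*o (V(o, R) = (5*o)*R = 5*R*o)
P = -66189/41605 ≈ -1.5909
U(k) = (-260 + k)/(285 + k)
(V(-497, 385) + 319225)*(U(-706) + P) = (5*385*(-497) + 319225)*((-260 - 706)/(285 - 706) - 66189/41605) = (-956725 + 319225)*(-966/(-421) - 66189/41605) = -637500*(-1/421*(-966) - 66189/41605) = -637500*(966/421 - 66189/41605) = -637500*12324861/17515705 = -1571419777500/3503141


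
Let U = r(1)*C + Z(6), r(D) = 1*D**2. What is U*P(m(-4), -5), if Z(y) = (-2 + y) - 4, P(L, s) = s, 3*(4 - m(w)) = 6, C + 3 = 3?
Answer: 0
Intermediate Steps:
C = 0 (C = -3 + 3 = 0)
m(w) = 2 (m(w) = 4 - 1/3*6 = 4 - 2 = 2)
r(D) = D**2
Z(y) = -6 + y
U = 0 (U = 1**2*0 + (-6 + 6) = 1*0 + 0 = 0 + 0 = 0)
U*P(m(-4), -5) = 0*(-5) = 0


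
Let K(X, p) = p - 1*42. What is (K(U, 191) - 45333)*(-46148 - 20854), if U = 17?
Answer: 3027418368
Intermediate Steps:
K(X, p) = -42 + p (K(X, p) = p - 42 = -42 + p)
(K(U, 191) - 45333)*(-46148 - 20854) = ((-42 + 191) - 45333)*(-46148 - 20854) = (149 - 45333)*(-67002) = -45184*(-67002) = 3027418368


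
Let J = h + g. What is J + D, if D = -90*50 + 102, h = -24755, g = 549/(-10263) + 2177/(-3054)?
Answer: -304590795701/10447734 ≈ -29154.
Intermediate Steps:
g = -8006399/10447734 (g = 549*(-1/10263) + 2177*(-1/3054) = -183/3421 - 2177/3054 = -8006399/10447734 ≈ -0.76633)
J = -258641661569/10447734 (J = -24755 - 8006399/10447734 = -258641661569/10447734 ≈ -24756.)
D = -4398 (D = -4500 + 102 = -4398)
J + D = -258641661569/10447734 - 4398 = -304590795701/10447734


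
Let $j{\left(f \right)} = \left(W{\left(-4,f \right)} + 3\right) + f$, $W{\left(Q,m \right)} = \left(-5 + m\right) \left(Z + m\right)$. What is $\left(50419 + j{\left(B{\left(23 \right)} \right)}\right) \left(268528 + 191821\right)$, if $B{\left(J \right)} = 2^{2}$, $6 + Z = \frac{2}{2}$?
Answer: $23214019023$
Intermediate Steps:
$Z = -5$ ($Z = -6 + \frac{2}{2} = -6 + 2 \cdot \frac{1}{2} = -6 + 1 = -5$)
$B{\left(J \right)} = 4$
$W{\left(Q,m \right)} = \left(-5 + m\right)^{2}$ ($W{\left(Q,m \right)} = \left(-5 + m\right) \left(-5 + m\right) = \left(-5 + m\right)^{2}$)
$j{\left(f \right)} = 28 + f^{2} - 9 f$ ($j{\left(f \right)} = \left(\left(25 + f^{2} - 10 f\right) + 3\right) + f = \left(28 + f^{2} - 10 f\right) + f = 28 + f^{2} - 9 f$)
$\left(50419 + j{\left(B{\left(23 \right)} \right)}\right) \left(268528 + 191821\right) = \left(50419 + \left(28 + 4^{2} - 36\right)\right) \left(268528 + 191821\right) = \left(50419 + \left(28 + 16 - 36\right)\right) 460349 = \left(50419 + 8\right) 460349 = 50427 \cdot 460349 = 23214019023$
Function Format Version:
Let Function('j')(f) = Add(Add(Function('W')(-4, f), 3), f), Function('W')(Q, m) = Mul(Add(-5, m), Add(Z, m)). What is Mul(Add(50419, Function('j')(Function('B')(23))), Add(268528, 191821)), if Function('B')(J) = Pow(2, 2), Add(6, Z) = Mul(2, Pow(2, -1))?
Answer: 23214019023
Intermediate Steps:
Z = -5 (Z = Add(-6, Mul(2, Pow(2, -1))) = Add(-6, Mul(2, Rational(1, 2))) = Add(-6, 1) = -5)
Function('B')(J) = 4
Function('W')(Q, m) = Pow(Add(-5, m), 2) (Function('W')(Q, m) = Mul(Add(-5, m), Add(-5, m)) = Pow(Add(-5, m), 2))
Function('j')(f) = Add(28, Pow(f, 2), Mul(-9, f)) (Function('j')(f) = Add(Add(Add(25, Pow(f, 2), Mul(-10, f)), 3), f) = Add(Add(28, Pow(f, 2), Mul(-10, f)), f) = Add(28, Pow(f, 2), Mul(-9, f)))
Mul(Add(50419, Function('j')(Function('B')(23))), Add(268528, 191821)) = Mul(Add(50419, Add(28, Pow(4, 2), Mul(-9, 4))), Add(268528, 191821)) = Mul(Add(50419, Add(28, 16, -36)), 460349) = Mul(Add(50419, 8), 460349) = Mul(50427, 460349) = 23214019023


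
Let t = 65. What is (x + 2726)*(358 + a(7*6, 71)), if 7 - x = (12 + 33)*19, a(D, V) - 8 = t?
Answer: 809418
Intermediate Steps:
a(D, V) = 73 (a(D, V) = 8 + 65 = 73)
x = -848 (x = 7 - (12 + 33)*19 = 7 - 45*19 = 7 - 1*855 = 7 - 855 = -848)
(x + 2726)*(358 + a(7*6, 71)) = (-848 + 2726)*(358 + 73) = 1878*431 = 809418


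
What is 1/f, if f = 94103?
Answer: 1/94103 ≈ 1.0627e-5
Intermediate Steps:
1/f = 1/94103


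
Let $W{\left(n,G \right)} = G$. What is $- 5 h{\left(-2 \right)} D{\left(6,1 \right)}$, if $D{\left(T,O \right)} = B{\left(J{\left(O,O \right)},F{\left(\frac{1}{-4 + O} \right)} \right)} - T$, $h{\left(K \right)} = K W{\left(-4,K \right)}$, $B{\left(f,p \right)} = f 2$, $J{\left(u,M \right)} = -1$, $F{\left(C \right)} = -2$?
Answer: $160$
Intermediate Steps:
$B{\left(f,p \right)} = 2 f$
$h{\left(K \right)} = K^{2}$ ($h{\left(K \right)} = K K = K^{2}$)
$D{\left(T,O \right)} = -2 - T$ ($D{\left(T,O \right)} = 2 \left(-1\right) - T = -2 - T$)
$- 5 h{\left(-2 \right)} D{\left(6,1 \right)} = - 5 \left(-2\right)^{2} \left(-2 - 6\right) = \left(-5\right) 4 \left(-2 - 6\right) = \left(-20\right) \left(-8\right) = 160$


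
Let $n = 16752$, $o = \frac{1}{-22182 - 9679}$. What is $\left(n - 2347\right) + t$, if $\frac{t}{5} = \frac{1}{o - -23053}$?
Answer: $\frac{10580352118265}{734491632} \approx 14405.0$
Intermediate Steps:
$o = - \frac{1}{31861}$ ($o = \frac{1}{-31861} = - \frac{1}{31861} \approx -3.1386 \cdot 10^{-5}$)
$t = \frac{159305}{734491632}$ ($t = \frac{5}{- \frac{1}{31861} - -23053} = \frac{5}{- \frac{1}{31861} + 23053} = \frac{5}{\frac{734491632}{31861}} = 5 \cdot \frac{31861}{734491632} = \frac{159305}{734491632} \approx 0.00021689$)
$\left(n - 2347\right) + t = \left(16752 - 2347\right) + \frac{159305}{734491632} = 14405 + \frac{159305}{734491632} = \frac{10580352118265}{734491632}$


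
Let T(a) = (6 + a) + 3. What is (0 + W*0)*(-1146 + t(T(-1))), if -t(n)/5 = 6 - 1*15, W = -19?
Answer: 0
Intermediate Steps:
T(a) = 9 + a
t(n) = 45 (t(n) = -5*(6 - 1*15) = -5*(6 - 15) = -5*(-9) = 45)
(0 + W*0)*(-1146 + t(T(-1))) = (0 - 19*0)*(-1146 + 45) = (0 + 0)*(-1101) = 0*(-1101) = 0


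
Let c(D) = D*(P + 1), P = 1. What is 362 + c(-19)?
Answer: 324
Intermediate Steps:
c(D) = 2*D (c(D) = D*(1 + 1) = D*2 = 2*D)
362 + c(-19) = 362 + 2*(-19) = 362 - 38 = 324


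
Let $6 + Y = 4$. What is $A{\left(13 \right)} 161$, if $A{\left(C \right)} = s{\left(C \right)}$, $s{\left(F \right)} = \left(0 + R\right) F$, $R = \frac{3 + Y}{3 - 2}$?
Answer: $2093$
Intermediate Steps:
$Y = -2$ ($Y = -6 + 4 = -2$)
$R = 1$ ($R = \frac{3 - 2}{3 - 2} = 1 \cdot 1^{-1} = 1 \cdot 1 = 1$)
$s{\left(F \right)} = F$ ($s{\left(F \right)} = \left(0 + 1\right) F = 1 F = F$)
$A{\left(C \right)} = C$
$A{\left(13 \right)} 161 = 13 \cdot 161 = 2093$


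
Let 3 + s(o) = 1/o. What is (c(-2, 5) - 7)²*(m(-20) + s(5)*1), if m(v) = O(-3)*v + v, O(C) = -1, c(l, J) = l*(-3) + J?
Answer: -224/5 ≈ -44.800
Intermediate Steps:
s(o) = -3 + 1/o
c(l, J) = J - 3*l (c(l, J) = -3*l + J = J - 3*l)
m(v) = 0 (m(v) = -v + v = 0)
(c(-2, 5) - 7)²*(m(-20) + s(5)*1) = ((5 - 3*(-2)) - 7)²*(0 + (-3 + 1/5)*1) = ((5 + 6) - 7)²*(0 + (-3 + ⅕)*1) = (11 - 7)²*(0 - 14/5*1) = 4²*(0 - 14/5) = 16*(-14/5) = -224/5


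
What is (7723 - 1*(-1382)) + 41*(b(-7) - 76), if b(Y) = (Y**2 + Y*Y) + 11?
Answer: 10458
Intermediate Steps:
b(Y) = 11 + 2*Y**2 (b(Y) = (Y**2 + Y**2) + 11 = 2*Y**2 + 11 = 11 + 2*Y**2)
(7723 - 1*(-1382)) + 41*(b(-7) - 76) = (7723 - 1*(-1382)) + 41*((11 + 2*(-7)**2) - 76) = (7723 + 1382) + 41*((11 + 2*49) - 76) = 9105 + 41*((11 + 98) - 76) = 9105 + 41*(109 - 76) = 9105 + 41*33 = 9105 + 1353 = 10458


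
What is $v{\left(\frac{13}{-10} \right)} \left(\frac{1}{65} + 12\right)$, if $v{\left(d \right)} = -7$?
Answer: $- \frac{5467}{65} \approx -84.108$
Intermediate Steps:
$v{\left(\frac{13}{-10} \right)} \left(\frac{1}{65} + 12\right) = - 7 \left(\frac{1}{65} + 12\right) = \left(-7\right) \frac{781}{65} = - \frac{5467}{65}$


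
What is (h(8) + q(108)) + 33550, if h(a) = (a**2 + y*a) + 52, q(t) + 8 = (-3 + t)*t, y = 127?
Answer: 46014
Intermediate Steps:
q(t) = -8 + t*(-3 + t) (q(t) = -8 + (-3 + t)*t = -8 + t*(-3 + t))
h(a) = 52 + a**2 + 127*a (h(a) = (a**2 + 127*a) + 52 = 52 + a**2 + 127*a)
(h(8) + q(108)) + 33550 = ((52 + 8**2 + 127*8) + (-8 + 108**2 - 3*108)) + 33550 = ((52 + 64 + 1016) + (-8 + 11664 - 324)) + 33550 = (1132 + 11332) + 33550 = 12464 + 33550 = 46014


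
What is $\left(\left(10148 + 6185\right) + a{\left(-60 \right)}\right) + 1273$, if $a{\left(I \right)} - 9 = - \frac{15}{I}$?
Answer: $\frac{70461}{4} \approx 17615.0$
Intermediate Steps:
$a{\left(I \right)} = 9 - \frac{15}{I}$
$\left(\left(10148 + 6185\right) + a{\left(-60 \right)}\right) + 1273 = \left(\left(10148 + 6185\right) + \left(9 - \frac{15}{-60}\right)\right) + 1273 = \left(16333 + \left(9 - - \frac{1}{4}\right)\right) + 1273 = \left(16333 + \left(9 + \frac{1}{4}\right)\right) + 1273 = \left(16333 + \frac{37}{4}\right) + 1273 = \frac{65369}{4} + 1273 = \frac{70461}{4}$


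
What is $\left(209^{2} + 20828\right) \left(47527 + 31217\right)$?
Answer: $5079696696$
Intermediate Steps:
$\left(209^{2} + 20828\right) \left(47527 + 31217\right) = \left(43681 + 20828\right) 78744 = 64509 \cdot 78744 = 5079696696$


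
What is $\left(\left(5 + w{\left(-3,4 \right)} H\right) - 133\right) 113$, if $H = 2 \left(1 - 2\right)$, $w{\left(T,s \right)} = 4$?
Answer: $-15368$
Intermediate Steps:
$H = -2$ ($H = 2 \left(-1\right) = -2$)
$\left(\left(5 + w{\left(-3,4 \right)} H\right) - 133\right) 113 = \left(\left(5 + 4 \left(-2\right)\right) - 133\right) 113 = \left(\left(5 - 8\right) - 133\right) 113 = \left(-3 - 133\right) 113 = \left(-136\right) 113 = -15368$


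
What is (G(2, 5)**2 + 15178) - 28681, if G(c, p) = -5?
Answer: -13478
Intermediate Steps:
(G(2, 5)**2 + 15178) - 28681 = ((-5)**2 + 15178) - 28681 = (25 + 15178) - 28681 = 15203 - 28681 = -13478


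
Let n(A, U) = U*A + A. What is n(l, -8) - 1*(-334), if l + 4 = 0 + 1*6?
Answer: 320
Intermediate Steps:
l = 2 (l = -4 + (0 + 1*6) = -4 + (0 + 6) = -4 + 6 = 2)
n(A, U) = A + A*U (n(A, U) = A*U + A = A + A*U)
n(l, -8) - 1*(-334) = 2*(1 - 8) - 1*(-334) = 2*(-7) + 334 = -14 + 334 = 320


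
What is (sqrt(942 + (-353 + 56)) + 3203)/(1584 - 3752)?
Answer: -3203/2168 - sqrt(645)/2168 ≈ -1.4891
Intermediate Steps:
(sqrt(942 + (-353 + 56)) + 3203)/(1584 - 3752) = (sqrt(942 - 297) + 3203)/(-2168) = (sqrt(645) + 3203)*(-1/2168) = (3203 + sqrt(645))*(-1/2168) = -3203/2168 - sqrt(645)/2168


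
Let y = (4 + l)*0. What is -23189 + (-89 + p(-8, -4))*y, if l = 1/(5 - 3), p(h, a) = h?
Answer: -23189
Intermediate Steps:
l = ½ (l = 1/2 = ½ ≈ 0.50000)
y = 0 (y = (4 + ½)*0 = (9/2)*0 = 0)
-23189 + (-89 + p(-8, -4))*y = -23189 + (-89 - 8)*0 = -23189 - 97*0 = -23189 + 0 = -23189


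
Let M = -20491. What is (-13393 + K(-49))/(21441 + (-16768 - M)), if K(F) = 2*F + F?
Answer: -3385/6291 ≈ -0.53807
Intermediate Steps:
K(F) = 3*F
(-13393 + K(-49))/(21441 + (-16768 - M)) = (-13393 + 3*(-49))/(21441 + (-16768 - 1*(-20491))) = (-13393 - 147)/(21441 + (-16768 + 20491)) = -13540/(21441 + 3723) = -13540/25164 = -13540*1/25164 = -3385/6291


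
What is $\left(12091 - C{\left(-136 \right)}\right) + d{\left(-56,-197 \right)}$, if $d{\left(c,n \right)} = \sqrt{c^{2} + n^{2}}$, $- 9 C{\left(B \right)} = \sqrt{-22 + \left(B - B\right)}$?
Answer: $12091 + \sqrt{41945} + \frac{i \sqrt{22}}{9} \approx 12296.0 + 0.52116 i$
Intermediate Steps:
$C{\left(B \right)} = - \frac{i \sqrt{22}}{9}$ ($C{\left(B \right)} = - \frac{\sqrt{-22 + \left(B - B\right)}}{9} = - \frac{\sqrt{-22 + 0}}{9} = - \frac{\sqrt{-22}}{9} = - \frac{i \sqrt{22}}{9}$)
$\left(12091 - C{\left(-136 \right)}\right) + d{\left(-56,-197 \right)} = \left(12091 - - \frac{i \sqrt{22}}{9}\right) + \sqrt{\left(-56\right)^{2} + \left(-197\right)^{2}} = \left(12091 + \frac{i \sqrt{22}}{9}\right) + \sqrt{3136 + 38809} = \left(12091 + \frac{i \sqrt{22}}{9}\right) + \sqrt{41945} = 12091 + \sqrt{41945} + \frac{i \sqrt{22}}{9}$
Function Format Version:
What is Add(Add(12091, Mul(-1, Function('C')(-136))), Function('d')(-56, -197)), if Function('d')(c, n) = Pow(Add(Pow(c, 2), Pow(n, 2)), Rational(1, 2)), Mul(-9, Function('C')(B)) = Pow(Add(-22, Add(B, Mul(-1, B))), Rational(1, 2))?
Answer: Add(12091, Pow(41945, Rational(1, 2)), Mul(Rational(1, 9), I, Pow(22, Rational(1, 2)))) ≈ Add(12296., Mul(0.52116, I))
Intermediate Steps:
Function('C')(B) = Mul(Rational(-1, 9), I, Pow(22, Rational(1, 2))) (Function('C')(B) = Mul(Rational(-1, 9), Pow(Add(-22, Add(B, Mul(-1, B))), Rational(1, 2))) = Mul(Rational(-1, 9), Pow(Add(-22, 0), Rational(1, 2))) = Mul(Rational(-1, 9), Pow(-22, Rational(1, 2))) = Mul(Rational(-1, 9), Mul(I, Pow(22, Rational(1, 2)))) = Mul(Rational(-1, 9), I, Pow(22, Rational(1, 2))))
Add(Add(12091, Mul(-1, Function('C')(-136))), Function('d')(-56, -197)) = Add(Add(12091, Mul(-1, Mul(Rational(-1, 9), I, Pow(22, Rational(1, 2))))), Pow(Add(Pow(-56, 2), Pow(-197, 2)), Rational(1, 2))) = Add(Add(12091, Mul(Rational(1, 9), I, Pow(22, Rational(1, 2)))), Pow(Add(3136, 38809), Rational(1, 2))) = Add(Add(12091, Mul(Rational(1, 9), I, Pow(22, Rational(1, 2)))), Pow(41945, Rational(1, 2))) = Add(12091, Pow(41945, Rational(1, 2)), Mul(Rational(1, 9), I, Pow(22, Rational(1, 2))))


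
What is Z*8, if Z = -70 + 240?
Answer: 1360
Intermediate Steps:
Z = 170
Z*8 = 170*8 = 1360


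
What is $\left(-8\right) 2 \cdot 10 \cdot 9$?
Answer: $-1440$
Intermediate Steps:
$\left(-8\right) 2 \cdot 10 \cdot 9 = \left(-16\right) 10 \cdot 9 = \left(-160\right) 9 = -1440$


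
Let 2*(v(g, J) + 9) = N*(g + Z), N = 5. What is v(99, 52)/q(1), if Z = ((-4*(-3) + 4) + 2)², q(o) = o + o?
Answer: 2097/4 ≈ 524.25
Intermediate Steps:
q(o) = 2*o
Z = 324 (Z = ((12 + 4) + 2)² = (16 + 2)² = 18² = 324)
v(g, J) = 801 + 5*g/2 (v(g, J) = -9 + (5*(g + 324))/2 = -9 + (5*(324 + g))/2 = -9 + (1620 + 5*g)/2 = -9 + (810 + 5*g/2) = 801 + 5*g/2)
v(99, 52)/q(1) = (801 + (5/2)*99)/((2*1)) = (801 + 495/2)/2 = (2097/2)*(½) = 2097/4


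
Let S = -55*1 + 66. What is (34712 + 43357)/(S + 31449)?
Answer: 78069/31460 ≈ 2.4815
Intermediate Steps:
S = 11 (S = -55 + 66 = 11)
(34712 + 43357)/(S + 31449) = (34712 + 43357)/(11 + 31449) = 78069/31460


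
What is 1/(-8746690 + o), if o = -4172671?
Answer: -1/12919361 ≈ -7.7403e-8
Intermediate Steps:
1/(-8746690 + o) = 1/(-8746690 - 4172671) = 1/(-12919361) = -1/12919361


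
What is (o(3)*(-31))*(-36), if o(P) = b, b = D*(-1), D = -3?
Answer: 3348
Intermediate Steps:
b = 3 (b = -3*(-1) = 3)
o(P) = 3
(o(3)*(-31))*(-36) = (3*(-31))*(-36) = -93*(-36) = 3348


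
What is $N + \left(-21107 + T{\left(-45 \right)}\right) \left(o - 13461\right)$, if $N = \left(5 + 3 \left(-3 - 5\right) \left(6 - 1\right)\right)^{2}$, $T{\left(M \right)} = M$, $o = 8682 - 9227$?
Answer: $296268137$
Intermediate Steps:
$o = -545$ ($o = 8682 - 9227 = -545$)
$N = 13225$ ($N = \left(5 + 3 \left(\left(-8\right) 5\right)\right)^{2} = \left(5 + 3 \left(-40\right)\right)^{2} = \left(5 - 120\right)^{2} = \left(-115\right)^{2} = 13225$)
$N + \left(-21107 + T{\left(-45 \right)}\right) \left(o - 13461\right) = 13225 + \left(-21107 - 45\right) \left(-545 - 13461\right) = 13225 - -296254912 = 13225 + 296254912 = 296268137$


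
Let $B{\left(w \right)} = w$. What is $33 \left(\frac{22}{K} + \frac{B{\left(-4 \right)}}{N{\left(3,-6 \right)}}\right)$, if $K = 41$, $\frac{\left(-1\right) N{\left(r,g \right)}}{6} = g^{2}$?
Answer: $\frac{13519}{738} \approx 18.318$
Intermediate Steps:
$N{\left(r,g \right)} = - 6 g^{2}$
$33 \left(\frac{22}{K} + \frac{B{\left(-4 \right)}}{N{\left(3,-6 \right)}}\right) = 33 \left(\frac{22}{41} - \frac{4}{\left(-6\right) \left(-6\right)^{2}}\right) = 33 \left(22 \cdot \frac{1}{41} - \frac{4}{\left(-6\right) 36}\right) = 33 \left(\frac{22}{41} - \frac{4}{-216}\right) = 33 \left(\frac{22}{41} - - \frac{1}{54}\right) = 33 \left(\frac{22}{41} + \frac{1}{54}\right) = 33 \cdot \frac{1229}{2214} = \frac{13519}{738}$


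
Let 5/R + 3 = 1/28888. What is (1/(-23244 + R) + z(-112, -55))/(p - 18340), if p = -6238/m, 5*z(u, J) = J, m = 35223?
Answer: 780542313837885/1301384389638426296 ≈ 0.00059978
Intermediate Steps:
z(u, J) = J/5
R = -144440/86663 (R = 5/(-3 + 1/28888) = 5/(-86663/28888) = 5*(-28888/86663) = -144440/86663 ≈ -1.6667)
p = -6238/35223 ≈ -0.17710
(1/(-23244 + R) + z(-112, -55))/(p - 18340) = (1/(-23244 - 144440/86663) + (⅕)*(-55))/(-6238/35223 - 18340) = (1/(-2014539212/86663) - 11)/(-645996058/35223) = (-86663/2014539212 - 11)*(-35223/645996058) = -22160017995/2014539212*(-35223/645996058) = 780542313837885/1301384389638426296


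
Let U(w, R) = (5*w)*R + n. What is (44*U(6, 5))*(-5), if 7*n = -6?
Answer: -229680/7 ≈ -32811.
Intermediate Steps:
n = -6/7 (n = (⅐)*(-6) = -6/7 ≈ -0.85714)
U(w, R) = -6/7 + 5*R*w (U(w, R) = (5*w)*R - 6/7 = 5*R*w - 6/7 = -6/7 + 5*R*w)
(44*U(6, 5))*(-5) = (44*(-6/7 + 5*5*6))*(-5) = (44*(-6/7 + 150))*(-5) = (44*(1044/7))*(-5) = (45936/7)*(-5) = -229680/7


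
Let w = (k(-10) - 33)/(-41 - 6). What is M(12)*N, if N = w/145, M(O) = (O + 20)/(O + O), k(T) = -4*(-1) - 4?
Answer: 44/6815 ≈ 0.0064563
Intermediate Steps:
k(T) = 0 (k(T) = 4 - 4 = 0)
M(O) = (20 + O)/(2*O) (M(O) = (20 + O)/((2*O)) = (20 + O)*(1/(2*O)) = (20 + O)/(2*O))
w = 33/47 (w = (0 - 33)/(-41 - 6) = -33/(-47) = -33*(-1/47) = 33/47 ≈ 0.70213)
N = 33/6815 (N = (33/47)/145 = (33/47)*(1/145) = 33/6815 ≈ 0.0048423)
M(12)*N = ((½)*(20 + 12)/12)*(33/6815) = ((½)*(1/12)*32)*(33/6815) = (4/3)*(33/6815) = 44/6815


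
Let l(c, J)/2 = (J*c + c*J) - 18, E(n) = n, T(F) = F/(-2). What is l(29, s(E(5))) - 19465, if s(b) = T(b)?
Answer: -19791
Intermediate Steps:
T(F) = -F/2 (T(F) = F*(-½) = -F/2)
s(b) = -b/2
l(c, J) = -36 + 4*J*c (l(c, J) = 2*((J*c + c*J) - 18) = 2*((J*c + J*c) - 18) = 2*(2*J*c - 18) = 2*(-18 + 2*J*c) = -36 + 4*J*c)
l(29, s(E(5))) - 19465 = (-36 + 4*(-½*5)*29) - 19465 = (-36 + 4*(-5/2)*29) - 19465 = (-36 - 290) - 19465 = -326 - 19465 = -19791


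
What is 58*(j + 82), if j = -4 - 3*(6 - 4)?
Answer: 4176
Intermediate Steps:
j = -10 (j = -4 - 3*2 = -4 - 6 = -10)
58*(j + 82) = 58*(-10 + 82) = 58*72 = 4176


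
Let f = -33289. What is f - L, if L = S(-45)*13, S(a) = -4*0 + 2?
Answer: -33315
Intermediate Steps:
S(a) = 2 (S(a) = 0 + 2 = 2)
L = 26 (L = 2*13 = 26)
f - L = -33289 - 1*26 = -33289 - 26 = -33315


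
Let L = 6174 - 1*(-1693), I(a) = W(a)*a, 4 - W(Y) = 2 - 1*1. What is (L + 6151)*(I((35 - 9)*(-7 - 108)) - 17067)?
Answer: -364986666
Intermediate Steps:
W(Y) = 3 (W(Y) = 4 - (2 - 1*1) = 4 - (2 - 1) = 4 - 1*1 = 4 - 1 = 3)
I(a) = 3*a
L = 7867 (L = 6174 + 1693 = 7867)
(L + 6151)*(I((35 - 9)*(-7 - 108)) - 17067) = (7867 + 6151)*(3*((35 - 9)*(-7 - 108)) - 17067) = 14018*(3*(26*(-115)) - 17067) = 14018*(3*(-2990) - 17067) = 14018*(-8970 - 17067) = 14018*(-26037) = -364986666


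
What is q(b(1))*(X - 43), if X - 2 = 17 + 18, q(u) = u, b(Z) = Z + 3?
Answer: -24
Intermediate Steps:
b(Z) = 3 + Z
X = 37 (X = 2 + (17 + 18) = 2 + 35 = 37)
q(b(1))*(X - 43) = (3 + 1)*(37 - 43) = 4*(-6) = -24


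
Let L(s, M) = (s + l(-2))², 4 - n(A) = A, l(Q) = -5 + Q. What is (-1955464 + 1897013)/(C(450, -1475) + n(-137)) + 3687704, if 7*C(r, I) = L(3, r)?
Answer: 3698357955/1003 ≈ 3.6873e+6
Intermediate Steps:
n(A) = 4 - A
L(s, M) = (-7 + s)² (L(s, M) = (s + (-5 - 2))² = (s - 7)² = (-7 + s)²)
C(r, I) = 16/7 (C(r, I) = (-7 + 3)²/7 = (⅐)*(-4)² = (⅐)*16 = 16/7)
(-1955464 + 1897013)/(C(450, -1475) + n(-137)) + 3687704 = (-1955464 + 1897013)/(16/7 + (4 - 1*(-137))) + 3687704 = -58451/(16/7 + (4 + 137)) + 3687704 = -58451/(16/7 + 141) + 3687704 = -58451/1003/7 + 3687704 = -58451*7/1003 + 3687704 = -409157/1003 + 3687704 = 3698357955/1003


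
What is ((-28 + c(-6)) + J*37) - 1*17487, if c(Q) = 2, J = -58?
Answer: -19659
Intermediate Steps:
((-28 + c(-6)) + J*37) - 1*17487 = ((-28 + 2) - 58*37) - 1*17487 = (-26 - 2146) - 17487 = -2172 - 17487 = -19659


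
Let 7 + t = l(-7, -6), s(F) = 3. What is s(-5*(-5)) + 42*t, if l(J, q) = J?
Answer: -585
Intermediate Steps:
t = -14 (t = -7 - 7 = -14)
s(-5*(-5)) + 42*t = 3 + 42*(-14) = 3 - 588 = -585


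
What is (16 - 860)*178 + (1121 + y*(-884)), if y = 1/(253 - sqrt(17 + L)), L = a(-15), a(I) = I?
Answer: -9544371429/64007 - 884*sqrt(2)/64007 ≈ -1.4911e+5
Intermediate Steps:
L = -15
y = 1/(253 - sqrt(2)) (y = 1/(253 - sqrt(17 - 15)) = 1/(253 - sqrt(2)) ≈ 0.0039748)
(16 - 860)*178 + (1121 + y*(-884)) = (16 - 860)*178 + (1121 + (253/64007 + sqrt(2)/64007)*(-884)) = -844*178 + (1121 + (-223652/64007 - 884*sqrt(2)/64007)) = -150232 + (71528195/64007 - 884*sqrt(2)/64007) = -9544371429/64007 - 884*sqrt(2)/64007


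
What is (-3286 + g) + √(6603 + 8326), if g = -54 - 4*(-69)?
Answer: -3064 + √14929 ≈ -2941.8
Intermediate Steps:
g = 222 (g = -54 + 276 = 222)
(-3286 + g) + √(6603 + 8326) = (-3286 + 222) + √(6603 + 8326) = -3064 + √14929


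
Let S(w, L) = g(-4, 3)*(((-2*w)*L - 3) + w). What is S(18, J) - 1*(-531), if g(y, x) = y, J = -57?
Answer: -7737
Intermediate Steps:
S(w, L) = 12 - 4*w + 8*L*w (S(w, L) = -4*(((-2*w)*L - 3) + w) = -4*((-2*L*w - 3) + w) = -4*((-3 - 2*L*w) + w) = -4*(-3 + w - 2*L*w) = 12 - 4*w + 8*L*w)
S(18, J) - 1*(-531) = (12 - 4*18 + 8*(-57)*18) - 1*(-531) = (12 - 72 - 8208) + 531 = -8268 + 531 = -7737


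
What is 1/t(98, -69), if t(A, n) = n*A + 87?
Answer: -1/6675 ≈ -0.00014981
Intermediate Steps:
t(A, n) = 87 + A*n (t(A, n) = A*n + 87 = 87 + A*n)
1/t(98, -69) = 1/(87 + 98*(-69)) = 1/(87 - 6762) = 1/(-6675) = -1/6675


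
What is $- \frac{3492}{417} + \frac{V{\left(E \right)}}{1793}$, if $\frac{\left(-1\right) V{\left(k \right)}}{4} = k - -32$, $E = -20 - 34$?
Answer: $- \frac{188620}{22657} \approx -8.325$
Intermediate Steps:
$E = -54$
$V{\left(k \right)} = -128 - 4 k$ ($V{\left(k \right)} = - 4 \left(k - -32\right) = - 4 \left(k + 32\right) = - 4 \left(32 + k\right) = -128 - 4 k$)
$- \frac{3492}{417} + \frac{V{\left(E \right)}}{1793} = - \frac{3492}{417} + \frac{-128 - -216}{1793} = \left(-3492\right) \frac{1}{417} + \left(-128 + 216\right) \frac{1}{1793} = - \frac{1164}{139} + 88 \cdot \frac{1}{1793} = - \frac{1164}{139} + \frac{8}{163} = - \frac{188620}{22657}$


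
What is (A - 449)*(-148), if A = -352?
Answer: 118548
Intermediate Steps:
(A - 449)*(-148) = (-352 - 449)*(-148) = -801*(-148) = 118548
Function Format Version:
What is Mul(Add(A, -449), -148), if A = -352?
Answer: 118548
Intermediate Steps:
Mul(Add(A, -449), -148) = Mul(Add(-352, -449), -148) = Mul(-801, -148) = 118548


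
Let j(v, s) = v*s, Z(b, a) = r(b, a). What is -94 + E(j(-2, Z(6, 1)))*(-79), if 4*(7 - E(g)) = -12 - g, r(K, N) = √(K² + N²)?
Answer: -884 + 79*√37/2 ≈ -643.73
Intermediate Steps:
Z(b, a) = √(a² + b²) (Z(b, a) = √(b² + a²) = √(a² + b²))
j(v, s) = s*v
E(g) = 10 + g/4 (E(g) = 7 - (-12 - g)/4 = 7 + (3 + g/4) = 10 + g/4)
-94 + E(j(-2, Z(6, 1)))*(-79) = -94 + (10 + (√(1² + 6²)*(-2))/4)*(-79) = -94 + (10 + (√(1 + 36)*(-2))/4)*(-79) = -94 + (10 + (√37*(-2))/4)*(-79) = -94 + (10 + (-2*√37)/4)*(-79) = -94 + (10 - √37/2)*(-79) = -94 + (-790 + 79*√37/2) = -884 + 79*√37/2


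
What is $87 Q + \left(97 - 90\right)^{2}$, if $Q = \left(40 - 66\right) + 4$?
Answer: $-1865$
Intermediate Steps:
$Q = -22$ ($Q = -26 + 4 = -22$)
$87 Q + \left(97 - 90\right)^{2} = 87 \left(-22\right) + \left(97 - 90\right)^{2} = -1914 + 7^{2} = -1914 + 49 = -1865$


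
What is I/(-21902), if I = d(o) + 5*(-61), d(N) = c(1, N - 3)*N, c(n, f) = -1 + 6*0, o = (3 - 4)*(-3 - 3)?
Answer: 311/21902 ≈ 0.014200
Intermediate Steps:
o = 6 (o = -1*(-6) = 6)
c(n, f) = -1 (c(n, f) = -1 + 0 = -1)
d(N) = -N
I = -311 (I = -1*6 + 5*(-61) = -6 - 305 = -311)
I/(-21902) = -311/(-21902) = -311*(-1/21902) = 311/21902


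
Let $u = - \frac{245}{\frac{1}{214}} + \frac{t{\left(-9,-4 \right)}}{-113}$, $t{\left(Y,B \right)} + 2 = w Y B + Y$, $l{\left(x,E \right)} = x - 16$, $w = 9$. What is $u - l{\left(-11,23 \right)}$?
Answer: $- \frac{5921852}{113} \approx -52406.0$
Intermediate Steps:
$l{\left(x,E \right)} = -16 + x$
$t{\left(Y,B \right)} = -2 + Y + 9 B Y$ ($t{\left(Y,B \right)} = -2 + \left(9 Y B + Y\right) = -2 + \left(9 B Y + Y\right) = -2 + \left(Y + 9 B Y\right) = -2 + Y + 9 B Y$)
$u = - \frac{5924903}{113}$ ($u = - \frac{245}{\frac{1}{214}} + \frac{-2 - 9 + 9 \left(-4\right) \left(-9\right)}{-113} = - 245 \frac{1}{\frac{1}{214}} + \left(-2 - 9 + 324\right) \left(- \frac{1}{113}\right) = \left(-245\right) 214 + 313 \left(- \frac{1}{113}\right) = -52430 - \frac{313}{113} = - \frac{5924903}{113} \approx -52433.0$)
$u - l{\left(-11,23 \right)} = - \frac{5924903}{113} - \left(-16 - 11\right) = - \frac{5924903}{113} - -27 = - \frac{5924903}{113} + 27 = - \frac{5921852}{113}$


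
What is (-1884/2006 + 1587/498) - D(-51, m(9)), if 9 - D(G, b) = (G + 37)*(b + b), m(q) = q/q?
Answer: -5786211/166498 ≈ -34.752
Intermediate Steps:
m(q) = 1
D(G, b) = 9 - 2*b*(37 + G) (D(G, b) = 9 - (G + 37)*(b + b) = 9 - (37 + G)*2*b = 9 - 2*b*(37 + G))
(-1884/2006 + 1587/498) - D(-51, m(9)) = (-1884/2006 + 1587/498) - (9 - 74*1 - 2*(-51)*1) = (-1884*1/2006 + 1587*(1/498)) - (9 - 74 + 102) = (-942/1003 + 529/166) - 1*37 = 374215/166498 - 37 = -5786211/166498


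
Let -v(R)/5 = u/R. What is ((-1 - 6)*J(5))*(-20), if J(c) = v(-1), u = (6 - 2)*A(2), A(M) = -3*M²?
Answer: -33600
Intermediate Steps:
u = -48 (u = (6 - 2)*(-3*2²) = 4*(-3*4) = 4*(-12) = -48)
v(R) = 240/R (v(R) = -(-240)/R = 240/R)
J(c) = -240 (J(c) = 240/(-1) = 240*(-1) = -240)
((-1 - 6)*J(5))*(-20) = ((-1 - 6)*(-240))*(-20) = -7*(-240)*(-20) = 1680*(-20) = -33600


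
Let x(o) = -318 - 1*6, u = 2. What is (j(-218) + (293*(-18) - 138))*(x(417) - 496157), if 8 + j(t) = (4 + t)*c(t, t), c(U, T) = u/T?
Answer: 293204798246/109 ≈ 2.6900e+9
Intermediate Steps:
x(o) = -324 (x(o) = -318 - 6 = -324)
c(U, T) = 2/T
j(t) = -8 + 2*(4 + t)/t (j(t) = -8 + (4 + t)*(2/t) = -8 + 2*(4 + t)/t)
(j(-218) + (293*(-18) - 138))*(x(417) - 496157) = ((-6 + 8/(-218)) + (293*(-18) - 138))*(-324 - 496157) = ((-6 + 8*(-1/218)) + (-5274 - 138))*(-496481) = ((-6 - 4/109) - 5412)*(-496481) = (-658/109 - 5412)*(-496481) = -590566/109*(-496481) = 293204798246/109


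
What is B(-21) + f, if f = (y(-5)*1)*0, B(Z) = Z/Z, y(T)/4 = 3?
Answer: 1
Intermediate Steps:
y(T) = 12 (y(T) = 4*3 = 12)
B(Z) = 1
f = 0 (f = (12*1)*0 = 12*0 = 0)
B(-21) + f = 1 + 0 = 1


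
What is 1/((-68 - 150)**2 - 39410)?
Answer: 1/8114 ≈ 0.00012324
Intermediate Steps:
1/((-68 - 150)**2 - 39410) = 1/((-218)**2 - 39410) = 1/(47524 - 39410) = 1/8114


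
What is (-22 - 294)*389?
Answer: -122924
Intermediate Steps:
(-22 - 294)*389 = -316*389 = -122924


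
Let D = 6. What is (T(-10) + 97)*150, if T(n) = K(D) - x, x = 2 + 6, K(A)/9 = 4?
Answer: 18750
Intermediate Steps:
K(A) = 36 (K(A) = 9*4 = 36)
x = 8
T(n) = 28 (T(n) = 36 - 1*8 = 36 - 8 = 28)
(T(-10) + 97)*150 = (28 + 97)*150 = 125*150 = 18750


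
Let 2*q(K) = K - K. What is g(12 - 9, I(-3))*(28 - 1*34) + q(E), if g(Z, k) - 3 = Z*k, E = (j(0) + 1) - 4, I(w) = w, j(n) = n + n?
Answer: 36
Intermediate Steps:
j(n) = 2*n
E = -3 (E = (2*0 + 1) - 4 = (0 + 1) - 4 = 1 - 4 = -3)
q(K) = 0 (q(K) = (K - K)/2 = (½)*0 = 0)
g(Z, k) = 3 + Z*k
g(12 - 9, I(-3))*(28 - 1*34) + q(E) = (3 + (12 - 9)*(-3))*(28 - 1*34) + 0 = (3 + 3*(-3))*(28 - 34) + 0 = (3 - 9)*(-6) + 0 = -6*(-6) + 0 = 36 + 0 = 36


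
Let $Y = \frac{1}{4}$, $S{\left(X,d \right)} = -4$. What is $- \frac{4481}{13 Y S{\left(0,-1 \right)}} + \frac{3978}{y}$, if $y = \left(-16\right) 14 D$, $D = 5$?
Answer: $\frac{2483503}{7280} \approx 341.14$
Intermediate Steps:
$y = -1120$ ($y = \left(-16\right) 14 \cdot 5 = \left(-224\right) 5 = -1120$)
$Y = \frac{1}{4} \approx 0.25$
$- \frac{4481}{13 Y S{\left(0,-1 \right)}} + \frac{3978}{y} = - \frac{4481}{13 \cdot \frac{1}{4} \left(-4\right)} + \frac{3978}{-1120} = - \frac{4481}{\frac{13}{4} \left(-4\right)} + 3978 \left(- \frac{1}{1120}\right) = - \frac{4481}{-13} - \frac{1989}{560} = \left(-4481\right) \left(- \frac{1}{13}\right) - \frac{1989}{560} = \frac{4481}{13} - \frac{1989}{560} = \frac{2483503}{7280}$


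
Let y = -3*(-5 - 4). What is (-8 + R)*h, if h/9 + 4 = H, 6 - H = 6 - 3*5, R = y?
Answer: 1881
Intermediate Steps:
y = 27 (y = -3*(-9) = 27)
R = 27
H = 15 (H = 6 - (6 - 3*5) = 6 - (6 - 15) = 6 - 1*(-9) = 6 + 9 = 15)
h = 99 (h = -36 + 9*15 = -36 + 135 = 99)
(-8 + R)*h = (-8 + 27)*99 = 19*99 = 1881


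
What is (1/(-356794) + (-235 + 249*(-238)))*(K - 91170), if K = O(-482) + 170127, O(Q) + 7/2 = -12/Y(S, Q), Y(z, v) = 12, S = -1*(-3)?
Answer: -3352034597403195/713588 ≈ -4.6974e+9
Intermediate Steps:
S = 3
O(Q) = -9/2 (O(Q) = -7/2 - 12/12 = -7/2 - 12*1/12 = -7/2 - 1 = -9/2)
K = 340245/2 (K = -9/2 + 170127 = 340245/2 ≈ 1.7012e+5)
(1/(-356794) + (-235 + 249*(-238)))*(K - 91170) = (1/(-356794) + (-235 + 249*(-238)))*(340245/2 - 91170) = (-1/356794 + (-235 - 59262))*(157905/2) = (-1/356794 - 59497)*(157905/2) = -21228172619/356794*157905/2 = -3352034597403195/713588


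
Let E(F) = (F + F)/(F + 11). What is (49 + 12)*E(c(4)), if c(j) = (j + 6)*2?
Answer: 2440/31 ≈ 78.710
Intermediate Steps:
c(j) = 12 + 2*j (c(j) = (6 + j)*2 = 12 + 2*j)
E(F) = 2*F/(11 + F) (E(F) = (2*F)/(11 + F) = 2*F/(11 + F))
(49 + 12)*E(c(4)) = (49 + 12)*(2*(12 + 2*4)/(11 + (12 + 2*4))) = 61*(2*(12 + 8)/(11 + (12 + 8))) = 61*(2*20/(11 + 20)) = 61*(2*20/31) = 61*(2*20*(1/31)) = 61*(40/31) = 2440/31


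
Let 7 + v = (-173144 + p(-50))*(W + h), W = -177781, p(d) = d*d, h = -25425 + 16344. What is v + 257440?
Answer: 31887136561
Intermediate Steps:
h = -9081
p(d) = d**2
v = 31886879121 (v = -7 + (-173144 + (-50)**2)*(-177781 - 9081) = -7 + (-173144 + 2500)*(-186862) = -7 - 170644*(-186862) = -7 + 31886879128 = 31886879121)
v + 257440 = 31886879121 + 257440 = 31887136561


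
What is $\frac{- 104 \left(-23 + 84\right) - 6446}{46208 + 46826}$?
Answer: $- \frac{6395}{46517} \approx -0.13748$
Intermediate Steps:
$\frac{- 104 \left(-23 + 84\right) - 6446}{46208 + 46826} = \frac{\left(-104\right) 61 - 6446}{93034} = \left(-6344 - 6446\right) \frac{1}{93034} = \left(-12790\right) \frac{1}{93034} = - \frac{6395}{46517}$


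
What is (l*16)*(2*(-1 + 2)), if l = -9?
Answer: -288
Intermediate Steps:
(l*16)*(2*(-1 + 2)) = (-9*16)*(2*(-1 + 2)) = -288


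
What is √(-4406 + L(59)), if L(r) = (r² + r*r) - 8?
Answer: 14*√13 ≈ 50.478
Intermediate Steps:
L(r) = -8 + 2*r² (L(r) = (r² + r²) - 8 = 2*r² - 8 = -8 + 2*r²)
√(-4406 + L(59)) = √(-4406 + (-8 + 2*59²)) = √(-4406 + (-8 + 2*3481)) = √(-4406 + (-8 + 6962)) = √(-4406 + 6954) = √2548 = 14*√13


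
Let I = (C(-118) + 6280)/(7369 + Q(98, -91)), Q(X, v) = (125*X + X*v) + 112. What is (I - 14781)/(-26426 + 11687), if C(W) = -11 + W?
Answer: 159820802/159372807 ≈ 1.0028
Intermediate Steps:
Q(X, v) = 112 + 125*X + X*v
I = 6151/10813 (I = ((-11 - 118) + 6280)/(7369 + (112 + 125*98 + 98*(-91))) = (-129 + 6280)/(7369 + (112 + 12250 - 8918)) = 6151/(7369 + 3444) = 6151/10813 ≈ 0.56885)
(I - 14781)/(-26426 + 11687) = (6151/10813 - 14781)/(-26426 + 11687) = -159820802/10813/(-14739) = -159820802/10813*(-1/14739) = 159820802/159372807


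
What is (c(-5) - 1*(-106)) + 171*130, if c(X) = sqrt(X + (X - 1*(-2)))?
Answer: 22336 + 2*I*sqrt(2) ≈ 22336.0 + 2.8284*I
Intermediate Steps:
c(X) = sqrt(2 + 2*X) (c(X) = sqrt(X + (X + 2)) = sqrt(X + (2 + X)) = sqrt(2 + 2*X))
(c(-5) - 1*(-106)) + 171*130 = (sqrt(2 + 2*(-5)) - 1*(-106)) + 171*130 = (sqrt(2 - 10) + 106) + 22230 = (sqrt(-8) + 106) + 22230 = (2*I*sqrt(2) + 106) + 22230 = (106 + 2*I*sqrt(2)) + 22230 = 22336 + 2*I*sqrt(2)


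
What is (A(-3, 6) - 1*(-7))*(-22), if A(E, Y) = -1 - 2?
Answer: -88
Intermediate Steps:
A(E, Y) = -3
(A(-3, 6) - 1*(-7))*(-22) = (-3 - 1*(-7))*(-22) = (-3 + 7)*(-22) = 4*(-22) = -88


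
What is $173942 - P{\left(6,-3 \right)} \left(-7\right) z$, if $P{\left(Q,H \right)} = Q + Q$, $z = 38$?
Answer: $177134$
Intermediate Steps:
$P{\left(Q,H \right)} = 2 Q$
$173942 - P{\left(6,-3 \right)} \left(-7\right) z = 173942 - 2 \cdot 6 \left(-7\right) 38 = 173942 - 12 \left(-7\right) 38 = 173942 - \left(-84\right) 38 = 173942 - -3192 = 173942 + 3192 = 177134$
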